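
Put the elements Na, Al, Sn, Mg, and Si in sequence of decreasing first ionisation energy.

Si, Mg, Sn, Al, Na

Na is in period 3, group 1; Mg is in period 3, group 2; Al is in period 3, group 13; Si is in period 3, group 14; Sn is in period 5, group 14.
Across a period the outer electron is held more tightly (higher IE₁); down a group it sits in a higher shell, more shielded, and comes off more easily.
Neither a single period nor a single group — weigh both effects.
Al > Na: both are in period 3; the period trend gives Al the larger value.
Sn > Al: the two effects oppose for this pair; the across-period effect wins (709 vs 578 kJ/mol).
Mg > Sn: the two effects oppose for this pair; the down-group effect wins (738 vs 709 kJ/mol).
Si > Mg: Si lies to the right of Mg in period 3, so the across-period effect alone puts Si higher.
Note the exception: Mg has a higher first ionization energy than Al, contrary to the simple trend — Al's single 3p electron is easier to remove than one from Mg's filled 3s².
Approximate values (kJ/mol): Na 496, Mg 738, Al 578, Si 786, Sn 709.
So from highest to lowest: Si > Mg > Sn > Al > Na.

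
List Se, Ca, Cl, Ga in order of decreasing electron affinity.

Cl, Se, Ga, Ca

Cl is in period 3, group 17; Ca is in period 4, group 2; Ga is in period 4, group 13; Se is in period 4, group 16.
EA tends to increase across a period and decrease down a group, though the pattern is less regular than for IE or radius.
These span different periods and groups, so the two trends combine.
Ga > Ca: Ga lies to the right of Ca in period 4, so the across-period effect alone puts Ga higher.
Se > Ga: Se lies to the right of Ga in period 4, so the across-period effect alone puts Se higher.
Cl > Se: relative to Se, both the across-period and down-group shifts push Cl's electron affinity up.
Tabulated electron affinity (kJ/mol): Cl 349, Ca 2, Ga 29, Se 195.
So from highest to lowest: Cl > Se > Ga > Ca.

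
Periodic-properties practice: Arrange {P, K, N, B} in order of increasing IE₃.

P, B, K, N

After 2 electrons have been removed, what remains? P²⁺ still has 3 valence electrons; K²⁺ is already 1 electron into the core; N²⁺ still has 3 valence electrons; B²⁺ still has 1 valence electron.
Usually core removal costs more than valence removal, but here the competition is close: a tightly held n=2 valence electron can cost more to remove than an n=3 core electron, so the actual values have to decide it.
Valence configurations: P²⁺ [Ne]3s²3p¹, N²⁺ [He]2s²2p¹, B²⁺ [He]2s¹.
Tabulated IE_3 (kJ/mol): P 2914, K 4420, N 4578, B 3660.
So the third ionization energies run P < B < K < N.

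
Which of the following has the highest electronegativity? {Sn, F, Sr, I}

F is in period 2, group 17; Sr is in period 5, group 2; Sn is in period 5, group 14; I is in period 5, group 17.
Electronegativity increases across a period and decreases down a group, tracking effective nuclear charge and atomic size.
Here both period and group differ, so the two effects have to be weighed against each other.
Sn > Sr: Sn lies to the right of Sr in period 5, so the across-period effect alone puts Sn higher.
I > Sn: I lies to the right of Sn in period 5, so the across-period effect alone puts I higher.
F > I: they share group 17; the group trend gives F the larger value.
For reference (Pauling): F 3.98, Sr 0.95, Sn 1.96, I 2.66.
The highest electronegativity among these belongs to F.

F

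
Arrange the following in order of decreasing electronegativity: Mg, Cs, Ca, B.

Smaller atoms with higher effective nuclear charge are more electronegative.
Here both period and group differ, so the two effects have to be weighed against each other.
Ca > Cs: relative to Cs, both the across-period and down-group shifts push Ca's electronegativity up.
Mg > Ca: they share group 2; the group trend gives Mg the larger value.
B > Mg: relative to Mg, both the across-period and down-group shifts push B's electronegativity up.
Tabulated electronegativity (Pauling): B 2.04, Mg 1.31, Ca 1.00, Cs 0.79.
So from highest to lowest: B > Mg > Ca > Cs.

B > Mg > Ca > Cs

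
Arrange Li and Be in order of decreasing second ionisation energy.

Li, Be

Consider each +1 ion: Li⁺ is the bare [He] core; Be⁺ still has 1 valence electron.
Breaking into a closed-shell core is much more expensive than removing a leftover valence electron — Li has the largest IE_2 here.
Tabulated IE_2 (kJ/mol): Li 7298, Be 1757.
So the second ionization energies run Be < Li.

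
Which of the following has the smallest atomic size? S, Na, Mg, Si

Na is in period 3, group 1; Mg is in period 3, group 2; Si is in period 3, group 14; S is in period 3, group 16.
Moving right in a period, electrons are added to the same shell under a stronger nuclear pull, so atoms get smaller; moving down, a new shell is opened and atoms get larger.
All lie in period 3, so atomic radius increases right to left.
The smallest atomic size among these belongs to S.

S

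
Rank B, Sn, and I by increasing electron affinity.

B < Sn < I

Electron affinity generally becomes more exothermic across a period toward the halogens and less exothermic down a group.
These span different periods and groups, so the two trends combine.
Sn > B: the two effects oppose for this pair; the across-period effect wins (107 vs 27 kJ/mol).
I > Sn: I lies to the right of Sn in period 5, so the across-period effect alone puts I higher.
Tabulated electron affinity (kJ/mol): B 27, Sn 107, I 295.
So from lowest to highest: B < Sn < I.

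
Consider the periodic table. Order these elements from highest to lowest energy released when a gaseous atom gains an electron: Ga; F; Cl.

F is in period 2, group 17; Cl is in period 3, group 17; Ga is in period 4, group 13.
Electron affinity generally becomes more exothermic across a period toward the halogens and less exothermic down a group.
Neither a single period nor a single group — weigh both effects.
F > Ga: both effects reinforce here, so F is clearly the higher of the two.
Cl > F: this pair runs against the simple trend — see the exception note.
Note the exception: Cl has a higher electron affinity than F, contrary to the simple trend — F's small 2p subshell makes the incoming electron feel strong e⁻–e⁻ repulsion, so Cl actually releases more energy on gaining an electron.
For reference (kJ/mol): F 328, Cl 349, Ga 29.
So from highest to lowest: Cl > F > Ga.

Cl > F > Ga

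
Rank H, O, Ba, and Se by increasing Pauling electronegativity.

H is in period 1, group 1; O is in period 2, group 16; Se is in period 4, group 16; Ba is in period 6, group 2.
EN rises left→right (higher Z_eff, smaller atoms) and falls top→bottom (larger, more shielded atoms).
Neither a single period nor a single group — weigh both effects.
H > Ba: period and group pull opposite ways; the down-group shift dominates (2.20 vs 0.89).
Se > H: period and group pull opposite ways; the across-period shift dominates (2.55 vs 2.20).
O > Se: O sits above Se in group 16, so the down-group effect alone puts O higher.
For reference (Pauling): H 2.20, O 3.44, Se 2.55, Ba 0.89.
So from lowest to highest: Ba < H < Se < O.

Ba < H < Se < O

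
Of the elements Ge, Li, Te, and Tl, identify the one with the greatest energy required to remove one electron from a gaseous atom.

Across a period the outer electron is held more tightly (higher IE₁); down a group it sits in a higher shell, more shielded, and comes off more easily.
Here both period and group differ, so the two effects have to be weighed against each other.
Tl > Li: period and group pull opposite ways; the across-period shift dominates (589 vs 520 kJ/mol).
Ge > Tl: both effects reinforce here, so Ge is clearly the higher of the two.
Te > Ge: the two effects oppose for this pair; the across-period effect wins (869 vs 762 kJ/mol).
For reference (kJ/mol): Li 520, Ge 762, Te 869, Tl 589.
The greatest energy required to remove one electron from a gaseous atom among these belongs to Te.

Te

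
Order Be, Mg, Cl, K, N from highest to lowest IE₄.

Be > Mg > N > K > Cl

After 3 electrons have been removed, what remains? Be³⁺ is already 1 electron into the core; Mg³⁺ is already 1 electron into the core; Cl³⁺ still has 4 valence electrons; K³⁺ is already 2 electrons into the core; N³⁺ still has 2 valence electrons.
Usually core removal costs more than valence removal, but here the competition is close: a tightly held n=2 valence electron can cost more to remove than an n=3 core electron, so the actual values have to decide it.
Valence configurations: Cl³⁺ [Ne]3s²3p², N³⁺ [He]2s².
The numbers (kJ/mol): Be 21007, Mg 10543, Cl 5159, K 5877, N 7475.
Hence IE_4: Cl < K < N < Mg < Be.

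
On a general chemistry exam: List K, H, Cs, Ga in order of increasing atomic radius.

H < Ga < K < Cs

H is in period 1, group 1; K is in period 4, group 1; Ga is in period 4, group 13; Cs is in period 6, group 1.
Radius decreases left→right (rising Z_eff, same n) and increases top→bottom (higher n).
Here both period and group differ, so the two effects have to be weighed against each other.
Ga > H: period and group pull opposite ways; the down-group shift dominates (124 vs 32 pm).
K > Ga: K lies to the left of Ga in period 4, so the across-period effect alone puts K larger.
Cs > K: they share group 1; the group trend gives Cs the larger value.
Approximate values (pm): H 32, K 196, Ga 124, Cs 232.
So from smallest to largest: H < Ga < K < Cs.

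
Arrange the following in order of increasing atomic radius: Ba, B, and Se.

B is in period 2, group 13; Se is in period 4, group 16; Ba is in period 6, group 2.
Moving right in a period, electrons are added to the same shell under a stronger nuclear pull, so atoms get smaller; moving down, a new shell is opened and atoms get larger.
Here both period and group differ, so the two effects have to be weighed against each other.
Se > B: the two effects oppose for this pair; the down-group effect wins (116 vs 85 pm).
Ba > Se: both effects reinforce here, so Ba is clearly the larger of the two.
Approximate values (pm): B 85, Se 116, Ba 196.
So from smallest to largest: B < Se < Ba.

B < Se < Ba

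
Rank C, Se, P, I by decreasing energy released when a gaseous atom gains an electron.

C is in period 2, group 14; P is in period 3, group 15; Se is in period 4, group 16; I is in period 5, group 17.
EA tends to increase across a period and decrease down a group, though the pattern is less regular than for IE or radius.
These sit on a diagonal, where the across-period and down-group effects partly cancel.
C > P: the two effects oppose for this pair; the down-group effect wins (122 vs 72 kJ/mol).
Se > C: the two effects oppose for this pair; the across-period effect wins (195 vs 122 kJ/mol).
I > Se: the two effects oppose for this pair; the across-period effect wins (295 vs 195 kJ/mol).
Approximate values (kJ/mol): C 122, P 72, Se 195, I 295.
So from highest to lowest: I > Se > C > P.

I > Se > C > P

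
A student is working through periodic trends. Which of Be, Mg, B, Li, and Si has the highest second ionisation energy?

Li

After 1 electron has been removed, what remains? Be⁺ still has 1 valence electron; Mg⁺ still has 1 valence electron; B⁺ still has 2 valence electrons; Li⁺ is the bare [He] core; Si⁺ still has 3 valence electrons.
Pulling an electron out of a noble-gas core costs far more than removing a remaining valence electron, so Li sits at the high end of IE_2.
Valence configurations: Be⁺ [He]2s¹, Mg⁺ [Ne]3s¹, B⁺ [He]2s², Si⁺ [Ne]3s²3p¹.
The numbers (kJ/mol): Be 1757, Mg 1451, B 2427, Li 7298, Si 1577.
Putting it together, IE_2: Mg < Si < Be < B < Li.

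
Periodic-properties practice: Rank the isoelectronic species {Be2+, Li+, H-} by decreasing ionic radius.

H- > Li+ > Be2+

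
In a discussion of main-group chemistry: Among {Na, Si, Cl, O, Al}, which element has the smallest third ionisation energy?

Al

IE_3 is the cost of taking one more electron from the +2 cation: Na²⁺ is already 1 electron into the core; Si²⁺ still has 2 valence electrons; Cl²⁺ still has 5 valence electrons; O²⁺ still has 4 valence electrons; Al²⁺ still has 1 valence electron.
Pulling an electron out of a noble-gas core costs far more than removing a remaining valence electron, so Na sits at the high end of IE_3.
Valence configurations: Si²⁺ [Ne]3s², Cl²⁺ [Ne]3s²3p³, O²⁺ [He]2s²2p², Al²⁺ [Ne]3s¹.
Approximate IE_3 values (kJ/mol): Na 6910, Si 3232, Cl 3822, O 5300, Al 2745.
Overall IE_3 order: Al < Si < Cl < O < Na.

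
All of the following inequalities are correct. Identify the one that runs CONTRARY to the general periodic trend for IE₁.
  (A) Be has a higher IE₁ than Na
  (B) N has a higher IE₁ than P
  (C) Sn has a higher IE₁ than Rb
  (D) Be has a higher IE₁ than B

The general trend: IE₁ increases across a period and decreases down a group.
(A) Be (period 2, group 2) vs Na (period 3, group 1): the stated order agrees with the simple trend.
(B) N (period 2, group 15) vs P (period 3, group 15): the stated order agrees with the simple trend.
(C) Sn (period 5, group 14) vs Rb (period 5, group 1): the stated order agrees with the simple trend.
(D) Be (period 2, group 2) vs B (period 2, group 13): the stated order contradicts the simple trend.
The exception is (D): removing B's lone 2p electron is easier than breaking Be's filled 2s².

(D)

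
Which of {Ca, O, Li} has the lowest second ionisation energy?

Consider each +1 ion: Ca⁺ still has 1 valence electron; O⁺ still has 5 valence electrons; Li⁺ is the bare [He] core.
Pulling an electron out of a noble-gas core costs far more than removing a remaining valence electron, so Li sits at the high end of IE_2.
Valence configurations: Ca⁺ [Ar]4s¹, O⁺ [He]2s²2p³.
Tabulated IE_2 (kJ/mol): Ca 1145, O 3388, Li 7298.
So the second ionization energies run Ca < O < Li.

Ca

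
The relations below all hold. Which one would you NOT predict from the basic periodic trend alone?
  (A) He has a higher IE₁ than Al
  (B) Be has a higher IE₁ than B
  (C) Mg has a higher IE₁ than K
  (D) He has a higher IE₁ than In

The general trend: IE₁ increases across a period and decreases down a group.
(A) He (period 1, group 18) vs Al (period 3, group 13): the stated order agrees with the simple trend.
(B) Be (period 2, group 2) vs B (period 2, group 13): the stated order contradicts the simple trend.
(C) Mg (period 3, group 2) vs K (period 4, group 1): the stated order agrees with the simple trend.
(D) He (period 1, group 18) vs In (period 5, group 13): the stated order agrees with the simple trend.
The exception is (B): removing B's lone 2p electron is easier than breaking Be's filled 2s².

(B)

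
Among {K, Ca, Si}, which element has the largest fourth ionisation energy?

Ca

The fourth ionization energy removes an electron from the +3 ion. For each element: K³⁺ is already 2 electrons into the core; Ca³⁺ is already 1 electron into the core; Si³⁺ still has 1 valence electron.
Core electrons are held far more tightly than valence electrons, so K and Ca top the IE_4 order.
Approximate IE_4 values (kJ/mol): K 5877, Ca 6491, Si 4356.
Overall IE_4 order: Si < K < Ca.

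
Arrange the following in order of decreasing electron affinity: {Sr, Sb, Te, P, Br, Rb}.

Br, Te, Sb, P, Rb, Sr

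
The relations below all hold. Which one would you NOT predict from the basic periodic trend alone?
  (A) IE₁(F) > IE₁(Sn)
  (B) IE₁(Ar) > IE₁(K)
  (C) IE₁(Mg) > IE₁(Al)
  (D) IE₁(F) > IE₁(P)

(C)

The general trend: IE₁ increases across a period and decreases down a group.
(A) F (period 2, group 17) vs Sn (period 5, group 14): the stated order agrees with the simple trend.
(B) Ar (period 3, group 18) vs K (period 4, group 1): the stated order agrees with the simple trend.
(C) Mg (period 3, group 2) vs Al (period 3, group 13): the stated order contradicts the simple trend.
(D) F (period 2, group 17) vs P (period 3, group 15): the stated order agrees with the simple trend.
The exception is (C): Al's single 3p electron is easier to remove than one from Mg's filled 3s².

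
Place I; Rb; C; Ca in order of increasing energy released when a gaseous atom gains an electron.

Ca, Rb, C, I

Adding an electron releases more energy for atoms nearer the top right (short of the noble gases).
Here both period and group differ, so the two effects have to be weighed against each other.
Rb > Ca: this pair runs against the simple trend — see the exception note.
C > Rb: relative to Rb, both the across-period and down-group shifts push C's electron affinity up.
I > C: period and group pull opposite ways; the across-period shift dominates (295 vs 122 kJ/mol).
Note the exception: Rb has a higher electron affinity than Ca, contrary to the simple trend — adding an electron to Ca (ns²) has to open a new, higher-energy np subshell, which is unfavourable.
Approximate values (kJ/mol): C 122, Ca 2, Rb 47, I 295.
So from lowest to highest: Ca < Rb < C < I.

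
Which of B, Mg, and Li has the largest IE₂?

Consider each +1 ion: B⁺ still has 2 valence electrons; Mg⁺ still has 1 valence electron; Li⁺ is the bare [He] core.
Pulling an electron out of a noble-gas core costs far more than removing a remaining valence electron, so Li sits at the high end of IE_2.
Valence configurations: B⁺ [He]2s², Mg⁺ [Ne]3s¹.
The numbers (kJ/mol): B 2427, Mg 1451, Li 7298.
Hence IE_2: Mg < B < Li.

Li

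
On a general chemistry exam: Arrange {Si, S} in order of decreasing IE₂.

After 1 electron has been removed, what remains? Si⁺ still has 3 valence electrons; S⁺ still has 5 valence electrons.
All are still removing valence electrons, so compare the +1 ions as you would atoms: IE_2 generally rises across a period (higher Z_eff) and falls down a group (larger shell), subject to the usual subshell exceptions.
Valence configurations: Si⁺ [Ne]3s²3p¹, S⁺ [Ne]3s²3p³.
The numbers (kJ/mol): Si 1577, S 2252.
Putting it together, IE_2: Si < S.

S > Si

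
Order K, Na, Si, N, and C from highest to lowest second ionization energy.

Na, K, N, C, Si

IE_2 is the cost of taking one more electron from the +1 cation: K⁺ is the bare [Ar] core; Na⁺ is the bare [Ne] core; Si⁺ still has 3 valence electrons; N⁺ still has 4 valence electrons; C⁺ still has 3 valence electrons.
Breaking into a closed-shell core is much more expensive than removing a leftover valence electron — K and Na have the largest IE_2 here.
Valence configurations: Si⁺ [Ne]3s²3p¹, N⁺ [He]2s²2p², C⁺ [He]2s²2p¹.
Approximate IE_2 values (kJ/mol): K 3052, Na 4562, Si 1577, N 2856, C 2353.
So the second ionization energies run Si < C < N < K < Na.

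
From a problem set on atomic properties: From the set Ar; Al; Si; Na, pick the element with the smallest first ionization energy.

Na

IE₁ increases left→right with effective nuclear charge and decreases top→bottom as the valence shell moves farther out.
All lie in period 3, so first ionization energy increases left to right.
The smallest first ionization energy among these belongs to Na.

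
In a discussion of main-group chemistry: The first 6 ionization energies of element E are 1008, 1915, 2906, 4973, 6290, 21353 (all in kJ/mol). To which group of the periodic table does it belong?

Group 15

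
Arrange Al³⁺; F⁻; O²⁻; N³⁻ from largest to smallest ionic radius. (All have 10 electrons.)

N³⁻ > O²⁻ > F⁻ > Al³⁺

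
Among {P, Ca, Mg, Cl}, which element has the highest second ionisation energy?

After 1 electron has been removed, what remains? P⁺ still has 4 valence electrons; Ca⁺ still has 1 valence electron; Mg⁺ still has 1 valence electron; Cl⁺ still has 6 valence electrons.
All are still removing valence electrons, so compare the +1 ions as you would atoms: IE_2 generally rises across a period (higher Z_eff) and falls down a group (larger shell), subject to the usual subshell exceptions.
Valence configurations: P⁺ [Ne]3s²3p², Ca⁺ [Ar]4s¹, Mg⁺ [Ne]3s¹, Cl⁺ [Ne]3s²3p⁴.
Approximate IE_2 values (kJ/mol): P 1907, Ca 1145, Mg 1451, Cl 2298.
Overall IE_2 order: Ca < Mg < P < Cl.

Cl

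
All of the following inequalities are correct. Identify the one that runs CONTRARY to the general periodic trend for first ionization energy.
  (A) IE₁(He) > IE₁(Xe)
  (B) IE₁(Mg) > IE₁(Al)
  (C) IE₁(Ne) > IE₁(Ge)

(B)

The general trend: first ionization energy increases across a period and decreases down a group.
(A) He (period 1, group 18) vs Xe (period 5, group 18): the stated order agrees with the simple trend.
(B) Mg (period 3, group 2) vs Al (period 3, group 13): the stated order contradicts the simple trend.
(C) Ne (period 2, group 18) vs Ge (period 4, group 14): the stated order agrees with the simple trend.
The exception is (B): Al's single 3p electron is easier to remove than one from Mg's filled 3s².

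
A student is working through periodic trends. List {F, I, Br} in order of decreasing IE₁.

F > Br > I

Removing the outermost electron gets harder across a period and easier down a group.
All are in group 17, so first ionization energy increases up the group.
So from highest to lowest: F > Br > I.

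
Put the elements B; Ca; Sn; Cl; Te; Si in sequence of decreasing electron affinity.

Adding an electron releases more energy for atoms nearer the top right (short of the noble gases).
Neither a single period nor a single group — weigh both effects.
B > Ca: both effects reinforce here, so B is clearly the higher of the two.
Sn > B: period and group pull opposite ways; the across-period shift dominates (107 vs 27 kJ/mol).
Si > Sn: they share group 14; the group trend gives Si the larger value.
Te > Si: the two effects oppose for this pair; the across-period effect wins (190 vs 134 kJ/mol).
Cl > Te: both effects reinforce here, so Cl is clearly the higher of the two.
For reference (kJ/mol): B 27, Si 134, Cl 349, Ca 2, Sn 107, Te 190.
So from highest to lowest: Cl > Te > Si > Sn > B > Ca.

Cl, Te, Si, Sn, B, Ca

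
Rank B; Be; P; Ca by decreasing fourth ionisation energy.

B > Be > Ca > P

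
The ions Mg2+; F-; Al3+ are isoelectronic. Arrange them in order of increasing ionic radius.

Al3+ < Mg2+ < F-

All of these have 10 electrons, so size is governed by nuclear charge alone: the more protons, the stronger the pull on the same electron cloud, and the smaller the ion.
Nuclear charges: Al3+ (Z=13), Mg2+ (Z=12), F- (Z=9).
Smallest to largest: Al3+ < Mg2+ < F-.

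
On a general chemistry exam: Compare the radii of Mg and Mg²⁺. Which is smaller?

Mg²⁺

Forming Mg²⁺ removes 2 electrons from Mg. Fewer electrons for the same nuclear charge means less shielding and a higher Z_eff on the remaining electrons, and for main-group metals the entire outer shell is lost.
A cation is smaller than its parent atom: Mg²⁺ < Mg.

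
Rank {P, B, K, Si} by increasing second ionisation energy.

Consider each +1 ion: P⁺ still has 4 valence electrons; B⁺ still has 2 valence electrons; K⁺ is the bare [Ar] core; Si⁺ still has 3 valence electrons.
Breaking into a closed-shell core is much more expensive than removing a leftover valence electron — K has the largest IE_2 here.
Valence configurations: P⁺ [Ne]3s²3p², B⁺ [He]2s², Si⁺ [Ne]3s²3p¹.
Approximate IE_2 values (kJ/mol): P 1907, B 2427, K 3052, Si 1577.
Hence IE_2: Si < P < B < K.

Si, P, B, K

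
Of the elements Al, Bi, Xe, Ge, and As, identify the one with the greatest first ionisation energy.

Xe

Al is in period 3, group 13; Ge is in period 4, group 14; As is in period 4, group 15; Xe is in period 5, group 18; Bi is in period 6, group 15.
First ionization energy rises across a period (greater Z_eff holds electrons more tightly) and falls down a group (valence electrons are farther from the nucleus).
Here both period and group differ, so the two effects have to be weighed against each other.
Bi > Al: the two effects oppose for this pair; the across-period effect wins (703 vs 578 kJ/mol).
Ge > Bi: period and group pull opposite ways; the down-group shift dominates (762 vs 703 kJ/mol).
As > Ge: both are in period 4; the period trend gives As the larger value.
Xe > As: period and group pull opposite ways; the across-period shift dominates (1170 vs 947 kJ/mol).
Approximate values (kJ/mol): Al 578, Ge 762, As 947, Xe 1170, Bi 703.
The greatest first ionisation energy among these belongs to Xe.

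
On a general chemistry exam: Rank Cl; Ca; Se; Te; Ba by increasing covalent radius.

Cl is in period 3, group 17; Ca is in period 4, group 2; Se is in period 4, group 16; Te is in period 5, group 16; Ba is in period 6, group 2.
Atomic radius shrinks across a period as nuclear charge pulls the same shell inward, and grows down a group as new shells are added.
Here both period and group differ, so the two effects have to be weighed against each other.
Se > Cl: relative to Cl, both the across-period and down-group shifts push Se's atomic radius up.
Te > Se: they share group 16; the group trend gives Te the larger value.
Ca > Te: the two effects oppose for this pair; the across-period effect wins (171 vs 136 pm).
Ba > Ca: they share group 2; the group trend gives Ba the larger value.
Tabulated atomic radius (pm): Cl 99, Ca 171, Se 116, Te 136, Ba 196.
So from smallest to largest: Cl < Se < Te < Ca < Ba.

Cl < Se < Te < Ca < Ba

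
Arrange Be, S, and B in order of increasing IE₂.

Be < S < B

IE_2 is the cost of taking one more electron from the +1 cation: Be⁺ still has 1 valence electron; S⁺ still has 5 valence electrons; B⁺ still has 2 valence electrons.
All are still removing valence electrons, so compare the +1 ions as you would atoms: IE_2 generally rises across a period (higher Z_eff) and falls down a group (larger shell), subject to the usual subshell exceptions.
Valence configurations: Be⁺ [He]2s¹, S⁺ [Ne]3s²3p³, B⁺ [He]2s².
The numbers (kJ/mol): Be 1757, S 2252, B 2427.
Putting it together, IE_2: Be < S < B.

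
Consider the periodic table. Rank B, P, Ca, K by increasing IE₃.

Consider each +2 ion: B²⁺ still has 1 valence electron; P²⁺ still has 3 valence electrons; Ca²⁺ is the bare [Ar] core; K²⁺ is already 1 electron into the core.
Core electrons are held far more tightly than valence electrons, so K and Ca top the IE_3 order.
Valence configurations: B²⁺ [He]2s¹, P²⁺ [Ne]3s²3p¹.
Approximate IE_3 values (kJ/mol): B 3660, P 2914, Ca 4912, K 4420.
Hence IE_3: P < B < K < Ca.

P, B, K, Ca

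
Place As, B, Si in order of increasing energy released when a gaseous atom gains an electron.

B < As < Si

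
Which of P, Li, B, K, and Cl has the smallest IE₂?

P

After 1 electron has been removed, what remains? P⁺ still has 4 valence electrons; Li⁺ is the bare [He] core; B⁺ still has 2 valence electrons; K⁺ is the bare [Ar] core; Cl⁺ still has 6 valence electrons.
Core electrons are held far more tightly than valence electrons, so K and Li top the IE_2 order.
Valence configurations: P⁺ [Ne]3s²3p², B⁺ [He]2s², Cl⁺ [Ne]3s²3p⁴.
The numbers (kJ/mol): P 1907, Li 7298, B 2427, K 3052, Cl 2298.
Putting it together, IE_2: P < Cl < B < K < Li.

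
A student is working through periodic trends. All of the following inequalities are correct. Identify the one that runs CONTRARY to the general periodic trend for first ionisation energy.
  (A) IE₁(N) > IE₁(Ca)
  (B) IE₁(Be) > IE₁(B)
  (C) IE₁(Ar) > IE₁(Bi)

The general trend: first ionisation energy increases across a period and decreases down a group.
(A) N (period 2, group 15) vs Ca (period 4, group 2): the stated order agrees with the simple trend.
(B) Be (period 2, group 2) vs B (period 2, group 13): the stated order contradicts the simple trend.
(C) Ar (period 3, group 18) vs Bi (period 6, group 15): the stated order agrees with the simple trend.
The exception is (B): removing B's lone 2p electron is easier than breaking Be's filled 2s².

(B)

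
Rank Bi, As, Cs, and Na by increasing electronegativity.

Cs < Na < Bi < As

Atoms toward the upper right of the periodic table pull bonding electrons most strongly.
Neither a single period nor a single group — weigh both effects.
Na > Cs: they share group 1; the group trend gives Na the larger value.
Bi > Na: the two effects oppose for this pair; the across-period effect wins (2.02 vs 0.93).
As > Bi: they share group 15; the group trend gives As the larger value.
For reference (Pauling): Na 0.93, As 2.18, Cs 0.79, Bi 2.02.
So from lowest to highest: Cs < Na < Bi < As.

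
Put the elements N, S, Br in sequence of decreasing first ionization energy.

N is in period 2, group 15; S is in period 3, group 16; Br is in period 4, group 17.
IE₁ increases left→right with effective nuclear charge and decreases top→bottom as the valence shell moves farther out.
A diagonal step moves right (one effect) and down (the opposite effect) at once.
Br > S: the two effects oppose for this pair; the across-period effect wins (1140 vs 1000 kJ/mol).
N > Br: the two effects oppose for this pair; the down-group effect wins (1402 vs 1140 kJ/mol).
Approximate values (kJ/mol): N 1402, S 1000, Br 1140.
So from highest to lowest: N > Br > S.

N > Br > S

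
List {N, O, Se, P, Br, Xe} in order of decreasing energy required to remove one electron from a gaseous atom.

N is in period 2, group 15; O is in period 2, group 16; P is in period 3, group 15; Se is in period 4, group 16; Br is in period 4, group 17; Xe is in period 5, group 18.
IE₁ increases left→right with effective nuclear charge and decreases top→bottom as the valence shell moves farther out.
Here both period and group differ, so the two effects have to be weighed against each other.
P > Se: period and group pull opposite ways; the down-group shift dominates (1012 vs 941 kJ/mol).
Br > P: the two effects oppose for this pair; the across-period effect wins (1140 vs 1012 kJ/mol).
Xe > Br: period and group pull opposite ways; the across-period shift dominates (1170 vs 1140 kJ/mol).
O > Xe: period and group pull opposite ways; the down-group shift dominates (1314 vs 1170 kJ/mol).
N > O: this pair runs against the simple trend — see the exception note.
Note the exception: N has a higher first ionization energy than O, contrary to the simple trend — pairing an electron in O's 2p⁴ costs repulsion energy, so O ionizes more easily than half-filled N (2p³).
Approximate values (kJ/mol): N 1402, O 1314, P 1012, Se 941, Br 1140, Xe 1170.
So from highest to lowest: N > O > Xe > Br > P > Se.

N > O > Xe > Br > P > Se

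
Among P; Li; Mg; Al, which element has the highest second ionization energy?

Li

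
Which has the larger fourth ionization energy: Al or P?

IE_4 is the cost of taking one more electron from the +3 cation: Al³⁺ is the bare [Ne] core; P³⁺ still has 2 valence electrons.
Breaking into a closed-shell core is much more expensive than removing a leftover valence electron — Al has the largest IE_4 here.
Tabulated IE_4 (kJ/mol): Al 11577, P 4964.
So the fourth ionization energies run P < Al.

Al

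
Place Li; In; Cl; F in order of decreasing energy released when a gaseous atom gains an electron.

Li is in period 2, group 1; F is in period 2, group 17; Cl is in period 3, group 17; In is in period 5, group 13.
Electron affinity generally becomes more exothermic across a period toward the halogens and less exothermic down a group.
Here both period and group differ, so the two effects have to be weighed against each other.
Li > In: the two effects oppose for this pair; the down-group effect wins (60 vs 29 kJ/mol).
F > Li: both are in period 2; the period trend gives F the larger value.
Cl > F: this pair runs against the simple trend — see the exception note.
Note the exception: Cl has a higher electron affinity than F, contrary to the simple trend — F's small 2p subshell makes the incoming electron feel strong e⁻–e⁻ repulsion, so Cl actually releases more energy on gaining an electron.
Tabulated electron affinity (kJ/mol): Li 60, F 328, Cl 349, In 29.
So from highest to lowest: Cl > F > Li > In.

Cl > F > Li > In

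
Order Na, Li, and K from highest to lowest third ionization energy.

After 2 electrons have been removed, what remains? Na²⁺ is already 1 electron into the core; Li²⁺ is already 1 electron into the core; K²⁺ is already 1 electron into the core.
All of these are removing an electron from a noble-gas core or deeper; the smaller core (lower principal quantum number) is held far more tightly, and within a period the higher nuclear charge binds the same core more tightly.
The numbers (kJ/mol): Na 6910, Li 11815, K 4420.
Putting it together, IE_3: K < Na < Li.

Li > Na > K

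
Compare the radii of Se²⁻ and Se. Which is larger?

Forming Se²⁻ adds 2 electrons to Se. More electron–electron repulsion in the same shell, with unchanged nuclear charge, lets the cloud expand.
An anion is larger than its parent atom: Se²⁻ > Se.

Se²⁻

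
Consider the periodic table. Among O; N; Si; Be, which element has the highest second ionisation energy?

The second ionization energy removes an electron from the +1 ion. For each element: O⁺ still has 5 valence electrons; N⁺ still has 4 valence electrons; Si⁺ still has 3 valence electrons; Be⁺ still has 1 valence electron.
All are still removing valence electrons, so compare the +1 ions as you would atoms: IE_2 generally rises across a period (higher Z_eff) and falls down a group (larger shell), subject to the usual subshell exceptions.
Valence configurations: O⁺ [He]2s²2p³, N⁺ [He]2s²2p², Si⁺ [Ne]3s²3p¹, Be⁺ [He]2s¹.
The numbers (kJ/mol): O 3388, N 2856, Si 1577, Be 1757.
Putting it together, IE_2: Si < Be < N < O.

O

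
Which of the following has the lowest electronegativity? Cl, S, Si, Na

Na

Na is in period 3, group 1; Si is in period 3, group 14; S is in period 3, group 16; Cl is in period 3, group 17.
Electronegativity increases across a period and decreases down a group, tracking effective nuclear charge and atomic size.
All lie in period 3, so electronegativity increases left to right.
The lowest electronegativity among these belongs to Na.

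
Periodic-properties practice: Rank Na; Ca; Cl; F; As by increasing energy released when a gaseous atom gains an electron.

Ca < Na < As < F < Cl

F is in period 2, group 17; Na is in period 3, group 1; Cl is in period 3, group 17; Ca is in period 4, group 2; As is in period 4, group 15.
Electron affinity generally becomes more exothermic across a period toward the halogens and less exothermic down a group.
Neither a single period nor a single group — weigh both effects.
Na > Ca: the two effects oppose for this pair; the down-group effect wins (53 vs 2 kJ/mol).
As > Na: period and group pull opposite ways; the across-period shift dominates (78 vs 53 kJ/mol).
F > As: both effects reinforce here, so F is clearly the higher of the two.
Cl > F: this pair runs against the simple trend — see the exception note.
Note the exception: Cl has a higher electron affinity than F, contrary to the simple trend — F's small 2p subshell makes the incoming electron feel strong e⁻–e⁻ repulsion, so Cl actually releases more energy on gaining an electron.
For reference (kJ/mol): F 328, Na 53, Cl 349, Ca 2, As 78.
So from lowest to highest: Ca < Na < As < F < Cl.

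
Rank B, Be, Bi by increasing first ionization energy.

IE₁ increases left→right with effective nuclear charge and decreases top→bottom as the valence shell moves farther out.
Here both period and group differ, so the two effects have to be weighed against each other.
B > Bi: the two effects oppose for this pair; the down-group effect wins (801 vs 703 kJ/mol).
Be > B: this pair runs against the simple trend — see the exception note.
Note the exception: Be has a higher first ionization energy than B, contrary to the simple trend — removing B's lone 2p electron is easier than breaking Be's filled 2s².
Approximate values (kJ/mol): Be 900, B 801, Bi 703.
So from lowest to highest: Bi < B < Be.

Bi, B, Be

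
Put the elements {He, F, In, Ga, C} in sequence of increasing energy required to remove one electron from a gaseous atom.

In < Ga < C < F < He

He is in period 1, group 18; C is in period 2, group 14; F is in period 2, group 17; Ga is in period 4, group 13; In is in period 5, group 13.
Across a period the outer electron is held more tightly (higher IE₁); down a group it sits in a higher shell, more shielded, and comes off more easily.
Neither a single period nor a single group — weigh both effects.
Ga > In: they share group 13; the group trend gives Ga the larger value.
C > Ga: both effects reinforce here, so C is clearly the higher of the two.
F > C: F lies to the right of C in period 2, so the across-period effect alone puts F higher.
He > F: both effects reinforce here, so He is clearly the higher of the two.
Tabulated first ionization energy (kJ/mol): He 2372, C 1086, F 1681, Ga 579, In 558.
So from lowest to highest: In < Ga < C < F < He.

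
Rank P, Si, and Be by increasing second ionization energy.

Consider each +1 ion: P⁺ still has 4 valence electrons; Si⁺ still has 3 valence electrons; Be⁺ still has 1 valence electron.
All are still removing valence electrons, so compare the +1 ions as you would atoms: IE_2 generally rises across a period (higher Z_eff) and falls down a group (larger shell), subject to the usual subshell exceptions.
Valence configurations: P⁺ [Ne]3s²3p², Si⁺ [Ne]3s²3p¹, Be⁺ [He]2s¹.
Approximate IE_2 values (kJ/mol): P 1907, Si 1577, Be 1757.
Hence IE_2: Si < Be < P.

Si < Be < P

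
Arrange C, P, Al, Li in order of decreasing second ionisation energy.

After 1 electron has been removed, what remains? C⁺ still has 3 valence electrons; P⁺ still has 4 valence electrons; Al⁺ still has 2 valence electrons; Li⁺ is the bare [He] core.
Core electrons are held far more tightly than valence electrons, so Li tops the IE_2 order.
Valence configurations: C⁺ [He]2s²2p¹, P⁺ [Ne]3s²3p², Al⁺ [Ne]3s².
Tabulated IE_2 (kJ/mol): C 2353, P 1907, Al 1817, Li 7298.
Hence IE_2: Al < P < C < Li.

Li > C > P > Al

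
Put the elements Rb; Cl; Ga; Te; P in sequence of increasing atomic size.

P is in period 3, group 15; Cl is in period 3, group 17; Ga is in period 4, group 13; Rb is in period 5, group 1; Te is in period 5, group 16.
Across a period the added protons contract the valence shell; down a group each new principal shell makes the atom larger.
Neither a single period nor a single group — weigh both effects.
P > Cl: both are in period 3; the period trend gives P the larger value.
Ga > P: both effects reinforce here, so Ga is clearly the larger of the two.
Te > Ga: period and group pull opposite ways; the down-group shift dominates (136 vs 124 pm).
Rb > Te: both are in period 5; the period trend gives Rb the larger value.
Tabulated atomic radius (pm): P 111, Cl 99, Ga 124, Rb 210, Te 136.
So from smallest to largest: Cl < P < Ga < Te < Rb.

Cl < P < Ga < Te < Rb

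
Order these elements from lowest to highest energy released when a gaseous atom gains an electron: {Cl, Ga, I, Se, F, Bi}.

Ga, Bi, Se, I, F, Cl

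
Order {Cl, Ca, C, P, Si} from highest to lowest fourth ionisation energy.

Ca > C > Cl > P > Si

Consider each +3 ion: Cl³⁺ still has 4 valence electrons; Ca³⁺ is already 1 electron into the core; C³⁺ still has 1 valence electron; P³⁺ still has 2 valence electrons; Si³⁺ still has 1 valence electron.
Pulling an electron out of a noble-gas core costs far more than removing a remaining valence electron, so Ca sits at the high end of IE_4.
Valence configurations: Cl³⁺ [Ne]3s²3p², C³⁺ [He]2s¹, P³⁺ [Ne]3s², Si³⁺ [Ne]3s¹.
Tabulated IE_4 (kJ/mol): Cl 5159, Ca 6491, C 6223, P 4964, Si 4356.
So the fourth ionization energies run Si < P < Cl < C < Ca.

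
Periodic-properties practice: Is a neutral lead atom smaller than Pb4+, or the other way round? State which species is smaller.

Pb4+

Forming Pb4+ removes 4 electrons from Pb. Fewer electrons for the same nuclear charge means less shielding and a higher Z_eff on the remaining electrons.
A cation is smaller than its parent atom: Pb4+ < Pb.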